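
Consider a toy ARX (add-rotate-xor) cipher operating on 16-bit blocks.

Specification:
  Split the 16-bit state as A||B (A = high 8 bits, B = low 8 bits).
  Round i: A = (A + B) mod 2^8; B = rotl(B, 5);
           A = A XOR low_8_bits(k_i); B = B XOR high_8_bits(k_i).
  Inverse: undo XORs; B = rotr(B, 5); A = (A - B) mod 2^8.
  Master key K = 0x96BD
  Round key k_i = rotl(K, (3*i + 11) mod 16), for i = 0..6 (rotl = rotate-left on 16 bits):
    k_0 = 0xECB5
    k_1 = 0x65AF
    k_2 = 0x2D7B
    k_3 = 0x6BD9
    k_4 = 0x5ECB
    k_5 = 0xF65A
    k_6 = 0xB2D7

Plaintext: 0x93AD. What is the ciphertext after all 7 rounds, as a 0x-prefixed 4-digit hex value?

0x1CEE

s_0 = plaintext = 0x93AD
s_1 = Round(s_0, k_0) = 0xF559
s_2 = Round(s_1, k_1) = 0xE14E
s_3 = Round(s_2, k_2) = 0x54E4
s_4 = Round(s_3, k_3) = 0xE1F7
s_5 = Round(s_4, k_4) = 0x13A0
s_6 = Round(s_5, k_5) = 0xE9E2
s_7 = Round(s_6, k_6) = 0x1CEE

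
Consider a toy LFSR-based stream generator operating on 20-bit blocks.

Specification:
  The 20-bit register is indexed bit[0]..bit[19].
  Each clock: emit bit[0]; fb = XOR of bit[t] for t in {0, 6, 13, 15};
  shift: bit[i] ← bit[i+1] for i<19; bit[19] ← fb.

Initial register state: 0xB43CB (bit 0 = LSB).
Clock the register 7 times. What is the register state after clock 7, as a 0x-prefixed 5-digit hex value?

reg_0 = 0xB43CB
clock 1: out=1, reg = 0x5A1E5
clock 2: out=1, reg = 0x2D0F2
clock 3: out=0, reg = 0x16879
clock 4: out=1, reg = 0x8B43C
clock 5: out=0, reg = 0x45A1E
clock 6: out=0, reg = 0x22D0F
clock 7: out=1, reg = 0x11687

0x11687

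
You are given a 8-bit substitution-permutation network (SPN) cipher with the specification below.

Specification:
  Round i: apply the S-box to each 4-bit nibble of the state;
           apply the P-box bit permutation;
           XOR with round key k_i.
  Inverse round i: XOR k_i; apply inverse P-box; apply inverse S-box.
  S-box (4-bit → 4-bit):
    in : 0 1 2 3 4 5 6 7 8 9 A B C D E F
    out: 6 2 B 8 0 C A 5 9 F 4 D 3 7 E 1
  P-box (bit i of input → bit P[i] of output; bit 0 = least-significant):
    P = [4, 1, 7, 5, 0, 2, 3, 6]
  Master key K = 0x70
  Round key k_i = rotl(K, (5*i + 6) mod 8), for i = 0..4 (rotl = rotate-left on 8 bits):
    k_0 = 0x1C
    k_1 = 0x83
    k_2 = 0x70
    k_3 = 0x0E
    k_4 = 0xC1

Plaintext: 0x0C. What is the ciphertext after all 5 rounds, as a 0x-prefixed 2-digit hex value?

s_0 = plaintext = 0x0C
s_1 = Round(s_0, k_0) = 0x02
s_2 = Round(s_1, k_1) = 0xBD
s_3 = Round(s_2, k_2) = 0xAB
s_4 = Round(s_3, k_3) = 0xB6
s_5 = Round(s_4, k_4) = 0xAA

0xAA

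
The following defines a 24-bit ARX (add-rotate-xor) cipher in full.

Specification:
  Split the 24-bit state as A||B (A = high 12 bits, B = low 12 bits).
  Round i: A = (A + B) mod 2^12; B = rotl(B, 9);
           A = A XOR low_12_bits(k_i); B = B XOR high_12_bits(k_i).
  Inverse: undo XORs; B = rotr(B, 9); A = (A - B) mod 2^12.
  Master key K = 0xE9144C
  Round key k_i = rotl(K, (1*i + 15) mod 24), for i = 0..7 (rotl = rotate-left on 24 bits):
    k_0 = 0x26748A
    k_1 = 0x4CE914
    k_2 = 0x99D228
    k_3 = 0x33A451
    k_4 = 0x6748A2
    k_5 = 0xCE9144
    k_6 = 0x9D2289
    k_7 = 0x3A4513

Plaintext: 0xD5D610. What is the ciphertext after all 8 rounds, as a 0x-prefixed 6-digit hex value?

0x2F21FD

s_0 = plaintext = 0xD5D610
s_1 = Round(s_0, k_0) = 0x7E72A5
s_2 = Round(s_1, k_1) = 0x398E9A
s_3 = Round(s_2, k_2) = 0x01AC4E
s_4 = Round(s_3, k_3) = 0x839EB3
s_5 = Round(s_4, k_4) = 0xE4E1A2
s_6 = Round(s_5, k_5) = 0xEB48DD
s_7 = Round(s_6, k_6) = 0x5182C9
s_8 = Round(s_7, k_7) = 0x2F21FD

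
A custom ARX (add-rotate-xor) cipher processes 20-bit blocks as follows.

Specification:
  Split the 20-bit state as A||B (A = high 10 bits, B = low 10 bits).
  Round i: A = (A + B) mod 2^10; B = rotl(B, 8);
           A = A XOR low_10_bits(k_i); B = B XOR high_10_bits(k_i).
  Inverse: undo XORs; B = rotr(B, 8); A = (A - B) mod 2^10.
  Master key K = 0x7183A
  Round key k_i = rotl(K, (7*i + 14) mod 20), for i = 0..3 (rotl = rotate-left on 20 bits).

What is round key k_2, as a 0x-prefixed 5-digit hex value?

K = 0x7183A
k_0 = rotl(K, (7*0+14) mod 20) = rotl(K, 14) = 0xE9C60
k_1 = rotl(K, (7*1+14) mod 20) = rotl(K, 1) = 0xE3074
k_2 = rotl(K, (7*2+14) mod 20) = rotl(K, 8) = 0x83A71

0x83A71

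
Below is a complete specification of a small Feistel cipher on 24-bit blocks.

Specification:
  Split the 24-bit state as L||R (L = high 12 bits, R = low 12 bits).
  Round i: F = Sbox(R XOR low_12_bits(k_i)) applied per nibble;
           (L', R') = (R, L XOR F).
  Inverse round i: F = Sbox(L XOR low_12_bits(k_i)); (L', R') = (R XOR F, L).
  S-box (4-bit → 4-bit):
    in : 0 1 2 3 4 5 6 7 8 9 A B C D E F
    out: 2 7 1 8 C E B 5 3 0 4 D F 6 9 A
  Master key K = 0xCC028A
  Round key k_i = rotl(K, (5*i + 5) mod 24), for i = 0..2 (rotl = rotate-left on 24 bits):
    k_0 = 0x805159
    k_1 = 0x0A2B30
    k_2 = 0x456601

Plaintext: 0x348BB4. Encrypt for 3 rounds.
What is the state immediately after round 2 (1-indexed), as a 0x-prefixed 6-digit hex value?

0x7DE42D

s_0 = plaintext = 0x348BB4
s_1 = Round(s_0, k_0) = 0xBB47DE
s_2 = Round(s_1, k_1) = 0x7DE42D
s_3 = Round(s_2, k_2) = 0x42D6C1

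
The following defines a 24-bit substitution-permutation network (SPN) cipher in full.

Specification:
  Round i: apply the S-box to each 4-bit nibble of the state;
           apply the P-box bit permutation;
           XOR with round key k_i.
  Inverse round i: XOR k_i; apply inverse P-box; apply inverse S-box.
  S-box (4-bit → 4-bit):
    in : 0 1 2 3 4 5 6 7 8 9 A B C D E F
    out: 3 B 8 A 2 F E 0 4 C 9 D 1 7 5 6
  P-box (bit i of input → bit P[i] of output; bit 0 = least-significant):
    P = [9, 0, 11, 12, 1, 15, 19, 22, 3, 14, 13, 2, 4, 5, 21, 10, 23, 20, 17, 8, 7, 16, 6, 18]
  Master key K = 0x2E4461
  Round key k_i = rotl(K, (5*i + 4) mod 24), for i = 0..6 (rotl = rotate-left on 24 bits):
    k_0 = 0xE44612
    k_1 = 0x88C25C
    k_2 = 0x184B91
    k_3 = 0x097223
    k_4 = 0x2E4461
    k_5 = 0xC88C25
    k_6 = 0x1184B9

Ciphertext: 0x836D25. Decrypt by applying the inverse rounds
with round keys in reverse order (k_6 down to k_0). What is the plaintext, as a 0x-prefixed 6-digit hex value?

0xBA0533

s_0 = ciphertext = 0x836D25
s_1 = InvRound(s_0, k_6) = 0xC5C548
s_2 = InvRound(s_1, k_5) = 0x62418F
s_3 = InvRound(s_2, k_4) = 0xB23AB7
s_4 = InvRound(s_3, k_3) = 0x0DE388
s_5 = InvRound(s_4, k_2) = 0x34CE4F
s_6 = InvRound(s_5, k_1) = 0x20B7EF
s_7 = InvRound(s_6, k_0) = 0xBA0533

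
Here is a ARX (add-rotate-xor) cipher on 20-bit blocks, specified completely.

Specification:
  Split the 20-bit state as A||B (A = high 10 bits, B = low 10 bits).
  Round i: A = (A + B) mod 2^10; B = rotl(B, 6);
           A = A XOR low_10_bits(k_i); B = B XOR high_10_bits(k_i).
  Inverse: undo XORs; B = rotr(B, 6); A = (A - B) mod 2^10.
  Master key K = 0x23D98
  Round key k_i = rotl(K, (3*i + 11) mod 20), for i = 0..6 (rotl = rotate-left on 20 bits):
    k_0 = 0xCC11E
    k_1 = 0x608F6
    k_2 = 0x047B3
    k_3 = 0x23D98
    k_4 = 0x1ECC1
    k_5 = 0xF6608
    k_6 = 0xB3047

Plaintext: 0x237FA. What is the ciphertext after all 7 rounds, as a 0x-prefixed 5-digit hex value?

s_0 = plaintext = 0x237FA
s_1 = Round(s_0, k_0) = 0x6658F
s_2 = Round(s_1, k_1) = 0xF7A5A
s_3 = Round(s_2, k_2) = 0x62EB4
s_4 = Round(s_3, k_3) = 0x69DA4
s_5 = Round(s_4, k_4) = 0xE2961
s_6 = Round(s_5, k_5) = 0xB8F8F
s_7 = Round(s_6, k_6) = 0x8D534

0x8D534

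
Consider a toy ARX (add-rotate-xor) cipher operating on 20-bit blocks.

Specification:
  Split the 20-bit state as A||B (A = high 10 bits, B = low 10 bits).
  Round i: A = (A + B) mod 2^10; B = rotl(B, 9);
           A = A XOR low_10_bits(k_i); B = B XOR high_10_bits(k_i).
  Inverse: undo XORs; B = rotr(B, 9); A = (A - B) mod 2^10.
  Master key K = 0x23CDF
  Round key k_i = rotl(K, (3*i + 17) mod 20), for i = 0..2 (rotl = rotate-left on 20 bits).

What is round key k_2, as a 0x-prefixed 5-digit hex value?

0x1E6F9

K = 0x23CDF
k_0 = rotl(K, (3*0+17) mod 20) = rotl(K, 17) = 0xE479B
k_1 = rotl(K, (3*1+17) mod 20) = rotl(K, 0) = 0x23CDF
k_2 = rotl(K, (3*2+17) mod 20) = rotl(K, 3) = 0x1E6F9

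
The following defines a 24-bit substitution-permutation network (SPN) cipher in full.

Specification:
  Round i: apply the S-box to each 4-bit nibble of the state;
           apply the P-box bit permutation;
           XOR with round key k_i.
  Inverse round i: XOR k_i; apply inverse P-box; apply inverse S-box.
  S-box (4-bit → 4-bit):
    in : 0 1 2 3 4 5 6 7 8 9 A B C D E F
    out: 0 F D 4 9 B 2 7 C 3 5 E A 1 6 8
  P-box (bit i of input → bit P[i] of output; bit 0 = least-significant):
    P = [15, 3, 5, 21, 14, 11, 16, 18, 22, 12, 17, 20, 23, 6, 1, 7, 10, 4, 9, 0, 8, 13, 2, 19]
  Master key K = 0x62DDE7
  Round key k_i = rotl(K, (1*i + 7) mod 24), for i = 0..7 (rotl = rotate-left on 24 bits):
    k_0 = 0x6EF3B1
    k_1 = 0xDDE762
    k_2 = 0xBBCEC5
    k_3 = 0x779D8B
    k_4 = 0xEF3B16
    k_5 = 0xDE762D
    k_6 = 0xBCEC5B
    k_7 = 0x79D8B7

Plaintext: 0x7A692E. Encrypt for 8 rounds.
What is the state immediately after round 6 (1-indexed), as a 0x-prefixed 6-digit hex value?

s_0 = plaintext = 0x7A692E
s_1 = Round(s_0, k_0) = 0x2B84DD
s_2 = Round(s_1, k_1) = 0x8524F5
s_3 = Round(s_2, k_2) = 0x474A5A
s_4 = Round(s_3, k_3) = 0xB9523B
s_5 = Round(s_4, k_4) = 0x141FEA
s_6 = Round(s_5, k_5) = 0x47DBCA
s_7 = Round(s_6, k_6) = 0x22736B
s_8 = Round(s_7, k_7) = 0xD3D7D8

0x47DBCA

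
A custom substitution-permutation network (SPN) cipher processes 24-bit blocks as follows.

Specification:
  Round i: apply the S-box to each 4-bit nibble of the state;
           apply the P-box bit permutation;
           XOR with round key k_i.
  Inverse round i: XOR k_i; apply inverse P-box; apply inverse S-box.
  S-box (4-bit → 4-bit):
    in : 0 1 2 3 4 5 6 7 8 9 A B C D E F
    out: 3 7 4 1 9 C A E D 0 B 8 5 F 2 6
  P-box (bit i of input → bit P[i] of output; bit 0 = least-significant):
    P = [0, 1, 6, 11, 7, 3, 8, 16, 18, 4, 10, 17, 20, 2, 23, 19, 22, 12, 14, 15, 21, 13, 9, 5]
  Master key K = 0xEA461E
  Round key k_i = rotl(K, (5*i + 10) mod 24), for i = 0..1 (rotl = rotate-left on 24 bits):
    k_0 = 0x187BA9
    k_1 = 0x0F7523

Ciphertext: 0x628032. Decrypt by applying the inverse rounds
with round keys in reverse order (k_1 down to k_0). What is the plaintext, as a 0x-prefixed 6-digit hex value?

s_0 = ciphertext = 0x628032
s_1 = InvRound(s_0, k_1) = 0x0DB153
s_2 = InvRound(s_1, k_0) = 0x5530A7

0x5530A7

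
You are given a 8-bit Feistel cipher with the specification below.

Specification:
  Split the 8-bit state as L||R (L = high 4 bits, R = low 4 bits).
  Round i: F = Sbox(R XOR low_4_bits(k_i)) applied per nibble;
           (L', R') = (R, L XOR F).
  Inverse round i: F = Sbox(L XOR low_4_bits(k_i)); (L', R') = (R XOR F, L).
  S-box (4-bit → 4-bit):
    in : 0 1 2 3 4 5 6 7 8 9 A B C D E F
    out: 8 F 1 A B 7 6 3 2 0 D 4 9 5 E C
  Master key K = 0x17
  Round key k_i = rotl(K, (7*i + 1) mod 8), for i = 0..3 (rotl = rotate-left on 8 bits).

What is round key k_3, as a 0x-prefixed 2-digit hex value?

0xC5

K = 0x17
k_0 = rotl(K, (7*0+1) mod 8) = rotl(K, 1) = 0x2E
k_1 = rotl(K, (7*1+1) mod 8) = rotl(K, 0) = 0x17
k_2 = rotl(K, (7*2+1) mod 8) = rotl(K, 7) = 0x8B
k_3 = rotl(K, (7*3+1) mod 8) = rotl(K, 6) = 0xC5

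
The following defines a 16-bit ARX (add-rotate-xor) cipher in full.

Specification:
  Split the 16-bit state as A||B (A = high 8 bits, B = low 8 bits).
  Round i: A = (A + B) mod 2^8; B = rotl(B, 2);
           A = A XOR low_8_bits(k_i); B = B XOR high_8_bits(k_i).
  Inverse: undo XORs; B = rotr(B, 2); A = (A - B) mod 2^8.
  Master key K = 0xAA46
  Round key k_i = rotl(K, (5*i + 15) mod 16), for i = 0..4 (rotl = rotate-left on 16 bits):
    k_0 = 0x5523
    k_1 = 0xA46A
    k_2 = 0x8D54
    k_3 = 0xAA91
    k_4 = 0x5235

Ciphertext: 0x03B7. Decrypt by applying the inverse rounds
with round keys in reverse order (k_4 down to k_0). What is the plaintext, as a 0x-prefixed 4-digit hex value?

s_0 = ciphertext = 0x03B7
s_1 = InvRound(s_0, k_4) = 0xBD79
s_2 = InvRound(s_1, k_3) = 0x38F4
s_3 = InvRound(s_2, k_2) = 0x0E5E
s_4 = InvRound(s_3, k_1) = 0xA6BE
s_5 = InvRound(s_4, k_0) = 0x8BFA

0x8BFA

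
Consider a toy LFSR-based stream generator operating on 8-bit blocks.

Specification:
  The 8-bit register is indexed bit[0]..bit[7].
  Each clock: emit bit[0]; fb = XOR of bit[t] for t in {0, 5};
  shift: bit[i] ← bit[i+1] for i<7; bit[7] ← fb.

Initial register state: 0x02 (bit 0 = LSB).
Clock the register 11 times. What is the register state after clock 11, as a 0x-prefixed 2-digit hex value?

0xD2

reg_0 = 0x02
clock 1: out=0, reg = 0x01
clock 2: out=1, reg = 0x80
clock 3: out=0, reg = 0x40
clock 4: out=0, reg = 0x20
clock 5: out=0, reg = 0x90
clock 6: out=0, reg = 0x48
clock 7: out=0, reg = 0x24
clock 8: out=0, reg = 0x92
clock 9: out=0, reg = 0x49
clock 10: out=1, reg = 0xA4
clock 11: out=0, reg = 0xD2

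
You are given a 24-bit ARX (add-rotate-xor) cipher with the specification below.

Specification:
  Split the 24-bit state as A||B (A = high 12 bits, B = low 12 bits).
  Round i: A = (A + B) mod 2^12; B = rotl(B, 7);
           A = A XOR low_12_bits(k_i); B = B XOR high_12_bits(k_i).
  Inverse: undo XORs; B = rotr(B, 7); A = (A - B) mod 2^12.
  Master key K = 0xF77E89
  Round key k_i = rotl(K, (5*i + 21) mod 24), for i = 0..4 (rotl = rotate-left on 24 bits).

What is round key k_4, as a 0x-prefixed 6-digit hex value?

0x13EEFD

K = 0xF77E89
k_0 = rotl(K, (5*0+21) mod 24) = rotl(K, 21) = 0x3EEFD1
k_1 = rotl(K, (5*1+21) mod 24) = rotl(K, 2) = 0xDDFA27
k_2 = rotl(K, (5*2+21) mod 24) = rotl(K, 7) = 0xBF44FB
k_3 = rotl(K, (5*3+21) mod 24) = rotl(K, 12) = 0xE89F77
k_4 = rotl(K, (5*4+21) mod 24) = rotl(K, 17) = 0x13EEFD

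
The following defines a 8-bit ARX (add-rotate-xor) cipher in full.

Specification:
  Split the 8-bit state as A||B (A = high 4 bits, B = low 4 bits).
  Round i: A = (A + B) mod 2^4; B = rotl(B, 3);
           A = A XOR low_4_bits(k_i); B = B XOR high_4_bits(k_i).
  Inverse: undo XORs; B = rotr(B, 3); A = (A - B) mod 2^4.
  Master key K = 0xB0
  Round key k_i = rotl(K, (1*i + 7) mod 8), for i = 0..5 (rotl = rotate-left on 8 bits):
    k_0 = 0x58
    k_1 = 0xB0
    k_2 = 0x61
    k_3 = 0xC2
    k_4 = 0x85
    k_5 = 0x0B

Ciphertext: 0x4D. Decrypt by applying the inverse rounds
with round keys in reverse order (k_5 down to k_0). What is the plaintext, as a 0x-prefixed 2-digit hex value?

0xFD

s_0 = ciphertext = 0x4D
s_1 = InvRound(s_0, k_5) = 0x4B
s_2 = InvRound(s_1, k_4) = 0xB6
s_3 = InvRound(s_2, k_3) = 0x45
s_4 = InvRound(s_3, k_2) = 0xF6
s_5 = InvRound(s_4, k_1) = 0x4B
s_6 = InvRound(s_5, k_0) = 0xFD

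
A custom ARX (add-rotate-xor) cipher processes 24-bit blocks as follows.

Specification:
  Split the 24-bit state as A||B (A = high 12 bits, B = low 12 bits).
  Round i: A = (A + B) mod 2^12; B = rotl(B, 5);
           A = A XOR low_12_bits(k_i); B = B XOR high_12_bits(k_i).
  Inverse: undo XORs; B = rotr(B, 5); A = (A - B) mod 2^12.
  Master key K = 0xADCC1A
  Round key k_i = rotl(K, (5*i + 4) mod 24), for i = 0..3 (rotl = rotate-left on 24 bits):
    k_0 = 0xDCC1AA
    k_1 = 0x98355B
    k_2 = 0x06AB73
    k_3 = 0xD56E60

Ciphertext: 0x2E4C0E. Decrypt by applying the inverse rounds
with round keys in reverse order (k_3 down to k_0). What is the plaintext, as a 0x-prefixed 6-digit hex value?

s_0 = ciphertext = 0x2E4C0E
s_1 = InvRound(s_0, k_3) = 0x07AC0A
s_2 = InvRound(s_1, k_2) = 0xAA6063
s_3 = InvRound(s_2, k_1) = 0xFAE04F
s_4 = InvRound(s_3, k_0) = 0xC181EC

0xC181EC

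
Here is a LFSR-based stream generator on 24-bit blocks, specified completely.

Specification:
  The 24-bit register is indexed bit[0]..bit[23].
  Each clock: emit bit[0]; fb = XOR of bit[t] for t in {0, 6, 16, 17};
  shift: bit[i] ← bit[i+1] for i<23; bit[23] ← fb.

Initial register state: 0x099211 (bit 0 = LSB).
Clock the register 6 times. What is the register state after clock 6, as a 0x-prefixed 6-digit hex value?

reg_0 = 0x099211
clock 1: out=1, reg = 0x04C908
clock 2: out=0, reg = 0x026484
clock 3: out=0, reg = 0x813242
clock 4: out=0, reg = 0x409921
clock 5: out=1, reg = 0xA04C90
clock 6: out=0, reg = 0x502648

0x502648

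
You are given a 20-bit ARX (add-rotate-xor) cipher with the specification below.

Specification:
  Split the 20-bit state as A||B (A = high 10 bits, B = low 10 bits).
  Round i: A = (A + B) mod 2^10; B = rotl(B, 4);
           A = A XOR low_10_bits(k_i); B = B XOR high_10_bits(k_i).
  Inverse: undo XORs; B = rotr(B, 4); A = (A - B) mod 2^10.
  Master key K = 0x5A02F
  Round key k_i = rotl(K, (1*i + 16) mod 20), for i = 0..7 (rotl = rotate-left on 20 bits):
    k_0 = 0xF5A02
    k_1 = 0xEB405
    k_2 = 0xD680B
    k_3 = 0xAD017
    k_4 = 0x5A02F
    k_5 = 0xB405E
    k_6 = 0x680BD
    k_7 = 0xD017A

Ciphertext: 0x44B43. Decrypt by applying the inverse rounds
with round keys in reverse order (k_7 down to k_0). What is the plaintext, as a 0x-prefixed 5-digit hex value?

0x79E52

s_0 = ciphertext = 0x44B43
s_1 = InvRound(s_0, k_7) = 0xEA0C0
s_2 = InvRound(s_1, k_6) = 0xBFC16
s_3 = InvRound(s_2, k_5) = 0x3D5AC
s_4 = InvRound(s_3, k_4) = 0xF390C
s_5 = InvRound(s_4, k_3) = 0x67A3B
s_6 = InvRound(s_5, k_2) = 0x4FC56
s_7 = InvRound(s_6, k_1) = 0x8EEFF
s_8 = InvRound(s_7, k_0) = 0x79E52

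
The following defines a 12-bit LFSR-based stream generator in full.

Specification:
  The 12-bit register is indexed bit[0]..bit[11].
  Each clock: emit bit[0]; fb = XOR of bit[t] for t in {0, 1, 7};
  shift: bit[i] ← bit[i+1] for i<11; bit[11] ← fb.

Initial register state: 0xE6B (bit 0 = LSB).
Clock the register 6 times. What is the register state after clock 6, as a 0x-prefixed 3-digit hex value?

0x0B9

reg_0 = 0xE6B
clock 1: out=1, reg = 0x735
clock 2: out=1, reg = 0xB9A
clock 3: out=0, reg = 0x5CD
clock 4: out=1, reg = 0x2E6
clock 5: out=0, reg = 0x173
clock 6: out=1, reg = 0x0B9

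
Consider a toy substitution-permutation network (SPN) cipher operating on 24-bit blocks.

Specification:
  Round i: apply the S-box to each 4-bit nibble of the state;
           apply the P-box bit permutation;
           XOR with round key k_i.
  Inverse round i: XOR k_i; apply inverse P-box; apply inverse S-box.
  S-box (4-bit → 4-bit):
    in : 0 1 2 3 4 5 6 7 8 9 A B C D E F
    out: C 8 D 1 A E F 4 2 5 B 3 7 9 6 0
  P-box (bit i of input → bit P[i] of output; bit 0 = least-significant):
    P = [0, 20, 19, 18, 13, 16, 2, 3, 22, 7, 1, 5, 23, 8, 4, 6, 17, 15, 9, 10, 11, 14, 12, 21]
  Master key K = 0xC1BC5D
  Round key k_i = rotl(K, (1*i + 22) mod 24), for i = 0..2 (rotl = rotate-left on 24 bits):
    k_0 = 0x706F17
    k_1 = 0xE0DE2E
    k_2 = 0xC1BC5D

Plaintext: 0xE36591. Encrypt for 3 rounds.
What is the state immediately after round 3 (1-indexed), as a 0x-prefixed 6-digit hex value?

0xD0EF89

s_0 = plaintext = 0xE36591
s_1 = Round(s_0, k_0) = 0xF61EE1
s_2 = Round(s_1, k_1) = 0xE758E8
s_3 = Round(s_2, k_2) = 0xD0EF89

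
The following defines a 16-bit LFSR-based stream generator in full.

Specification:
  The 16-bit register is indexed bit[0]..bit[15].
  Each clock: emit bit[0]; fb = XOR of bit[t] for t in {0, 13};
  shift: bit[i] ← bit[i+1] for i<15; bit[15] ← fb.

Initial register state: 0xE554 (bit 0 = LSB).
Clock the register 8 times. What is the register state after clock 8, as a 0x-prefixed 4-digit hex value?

reg_0 = 0xE554
clock 1: out=0, reg = 0xF2AA
clock 2: out=0, reg = 0xF955
clock 3: out=1, reg = 0x7CAA
clock 4: out=0, reg = 0xBE55
clock 5: out=1, reg = 0x5F2A
clock 6: out=0, reg = 0x2F95
clock 7: out=1, reg = 0x17CA
clock 8: out=0, reg = 0x0BE5

0x0BE5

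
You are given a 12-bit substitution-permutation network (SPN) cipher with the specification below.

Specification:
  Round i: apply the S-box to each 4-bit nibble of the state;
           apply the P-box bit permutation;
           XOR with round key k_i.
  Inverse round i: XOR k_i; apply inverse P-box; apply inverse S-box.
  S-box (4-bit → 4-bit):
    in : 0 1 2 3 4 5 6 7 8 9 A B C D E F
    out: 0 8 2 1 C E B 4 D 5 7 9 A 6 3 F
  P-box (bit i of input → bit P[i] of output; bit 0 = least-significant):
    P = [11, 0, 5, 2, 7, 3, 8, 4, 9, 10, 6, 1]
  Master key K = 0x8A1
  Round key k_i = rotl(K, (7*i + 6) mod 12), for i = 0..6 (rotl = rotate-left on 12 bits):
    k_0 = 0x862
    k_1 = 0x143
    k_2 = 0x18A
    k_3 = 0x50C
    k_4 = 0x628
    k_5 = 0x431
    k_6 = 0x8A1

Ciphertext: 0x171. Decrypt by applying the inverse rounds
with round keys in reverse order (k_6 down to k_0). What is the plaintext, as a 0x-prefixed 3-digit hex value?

0x209

s_0 = ciphertext = 0x171
s_1 = InvRound(s_0, k_6) = 0x783
s_2 = InvRound(s_1, k_5) = 0xB87
s_3 = InvRound(s_2, k_4) = 0xCAF
s_4 = InvRound(s_3, k_3) = 0x19A
s_5 = InvRound(s_4, k_2) = 0x010
s_6 = InvRound(s_5, k_1) = 0x442
s_7 = InvRound(s_6, k_0) = 0x209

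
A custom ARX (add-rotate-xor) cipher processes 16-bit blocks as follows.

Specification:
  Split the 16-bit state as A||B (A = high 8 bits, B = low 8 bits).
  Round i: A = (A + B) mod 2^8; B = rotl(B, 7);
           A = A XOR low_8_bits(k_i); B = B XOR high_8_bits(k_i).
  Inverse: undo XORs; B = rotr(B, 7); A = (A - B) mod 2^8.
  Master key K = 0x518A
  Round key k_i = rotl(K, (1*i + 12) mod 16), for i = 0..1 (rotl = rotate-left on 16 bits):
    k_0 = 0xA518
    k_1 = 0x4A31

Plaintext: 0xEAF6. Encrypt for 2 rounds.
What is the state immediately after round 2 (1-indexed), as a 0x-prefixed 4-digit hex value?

0xE725

s_0 = plaintext = 0xEAF6
s_1 = Round(s_0, k_0) = 0xF8DE
s_2 = Round(s_1, k_1) = 0xE725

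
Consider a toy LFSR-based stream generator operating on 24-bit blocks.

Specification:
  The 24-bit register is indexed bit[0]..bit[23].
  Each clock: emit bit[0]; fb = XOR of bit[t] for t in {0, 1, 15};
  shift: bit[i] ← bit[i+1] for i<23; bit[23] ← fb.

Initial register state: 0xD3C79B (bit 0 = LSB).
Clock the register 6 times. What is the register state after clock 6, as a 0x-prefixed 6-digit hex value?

0xC74F1E

reg_0 = 0xD3C79B
clock 1: out=1, reg = 0xE9E3CD
clock 2: out=1, reg = 0x74F1E6
clock 3: out=0, reg = 0x3A78F3
clock 4: out=1, reg = 0x1D3C79
clock 5: out=1, reg = 0x8E9E3C
clock 6: out=0, reg = 0xC74F1E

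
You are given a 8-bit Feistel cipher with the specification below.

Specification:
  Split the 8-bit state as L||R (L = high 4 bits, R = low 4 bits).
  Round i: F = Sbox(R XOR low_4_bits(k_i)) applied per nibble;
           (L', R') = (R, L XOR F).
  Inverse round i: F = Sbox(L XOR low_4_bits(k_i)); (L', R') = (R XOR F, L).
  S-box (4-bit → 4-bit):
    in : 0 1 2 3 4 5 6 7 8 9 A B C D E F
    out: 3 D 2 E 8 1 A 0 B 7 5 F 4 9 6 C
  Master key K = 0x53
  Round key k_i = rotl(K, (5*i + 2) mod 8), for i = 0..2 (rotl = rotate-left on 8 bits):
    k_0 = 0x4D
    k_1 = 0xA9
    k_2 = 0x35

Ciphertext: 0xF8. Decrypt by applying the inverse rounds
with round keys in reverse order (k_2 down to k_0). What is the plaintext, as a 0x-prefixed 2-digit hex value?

s_0 = ciphertext = 0xF8
s_1 = InvRound(s_0, k_2) = 0xDF
s_2 = InvRound(s_1, k_1) = 0x7D
s_3 = InvRound(s_2, k_0) = 0x87

0x87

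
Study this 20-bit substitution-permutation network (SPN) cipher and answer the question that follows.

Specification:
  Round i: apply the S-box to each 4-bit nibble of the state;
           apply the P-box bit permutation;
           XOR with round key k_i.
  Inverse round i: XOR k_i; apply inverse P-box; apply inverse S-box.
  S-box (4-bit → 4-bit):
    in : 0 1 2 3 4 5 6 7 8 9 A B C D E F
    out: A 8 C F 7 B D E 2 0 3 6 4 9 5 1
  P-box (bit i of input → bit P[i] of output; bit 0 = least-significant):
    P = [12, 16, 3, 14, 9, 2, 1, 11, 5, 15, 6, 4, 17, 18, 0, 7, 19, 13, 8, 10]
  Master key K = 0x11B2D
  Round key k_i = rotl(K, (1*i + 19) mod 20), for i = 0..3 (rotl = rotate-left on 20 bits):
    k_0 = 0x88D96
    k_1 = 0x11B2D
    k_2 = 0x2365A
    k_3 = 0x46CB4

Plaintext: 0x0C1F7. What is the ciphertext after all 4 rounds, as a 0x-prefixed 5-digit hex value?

s_0 = plaintext = 0x0C1F7
s_1 = Round(s_0, k_0) = 0x9EB8F
s_2 = Round(s_1, k_1) = 0x38B68
s_3 = Round(s_2, k_2) = 0xF9918
s_4 = Round(s_3, k_3) = 0xD64B4

0xD64B4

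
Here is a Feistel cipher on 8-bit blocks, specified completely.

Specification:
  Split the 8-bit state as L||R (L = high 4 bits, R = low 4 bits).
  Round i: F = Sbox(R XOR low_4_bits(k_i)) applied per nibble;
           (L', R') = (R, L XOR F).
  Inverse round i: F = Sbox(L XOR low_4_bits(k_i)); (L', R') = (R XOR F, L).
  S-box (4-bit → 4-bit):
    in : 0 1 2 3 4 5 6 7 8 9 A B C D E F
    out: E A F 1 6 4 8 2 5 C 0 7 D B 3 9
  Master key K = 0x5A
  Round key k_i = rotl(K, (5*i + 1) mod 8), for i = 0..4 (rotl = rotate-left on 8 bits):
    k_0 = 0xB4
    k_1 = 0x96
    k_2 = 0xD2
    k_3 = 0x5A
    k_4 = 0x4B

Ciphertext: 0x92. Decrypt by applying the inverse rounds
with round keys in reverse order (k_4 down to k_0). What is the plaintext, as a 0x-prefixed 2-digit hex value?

s_0 = ciphertext = 0x92
s_1 = InvRound(s_0, k_4) = 0xD9
s_2 = InvRound(s_1, k_3) = 0xBD
s_3 = InvRound(s_2, k_2) = 0x1B
s_4 = InvRound(s_3, k_1) = 0x91
s_5 = InvRound(s_4, k_0) = 0xA9

0xA9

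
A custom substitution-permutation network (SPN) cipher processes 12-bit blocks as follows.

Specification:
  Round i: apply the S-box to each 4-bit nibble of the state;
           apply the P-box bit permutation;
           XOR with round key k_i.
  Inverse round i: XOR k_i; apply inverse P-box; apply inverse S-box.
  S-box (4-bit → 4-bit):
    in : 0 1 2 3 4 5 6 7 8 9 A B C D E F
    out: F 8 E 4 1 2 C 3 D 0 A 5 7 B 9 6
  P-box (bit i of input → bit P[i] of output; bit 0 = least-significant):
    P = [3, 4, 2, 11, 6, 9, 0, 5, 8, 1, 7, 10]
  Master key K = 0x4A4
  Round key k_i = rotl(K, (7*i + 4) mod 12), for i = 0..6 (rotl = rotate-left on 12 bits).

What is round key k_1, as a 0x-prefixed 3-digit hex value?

0x252

K = 0x4A4
k_0 = rotl(K, (7*0+4) mod 12) = rotl(K, 4) = 0xA44
k_1 = rotl(K, (7*1+4) mod 12) = rotl(K, 11) = 0x252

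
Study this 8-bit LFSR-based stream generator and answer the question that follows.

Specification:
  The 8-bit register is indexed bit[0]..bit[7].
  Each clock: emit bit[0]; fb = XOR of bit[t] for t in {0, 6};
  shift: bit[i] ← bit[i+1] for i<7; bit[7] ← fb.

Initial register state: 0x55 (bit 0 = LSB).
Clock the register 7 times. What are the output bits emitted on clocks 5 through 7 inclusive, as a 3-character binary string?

101

reg_0 = 0x55
clock 1: out=1, reg = 0x2A
clock 2: out=0, reg = 0x15
clock 3: out=1, reg = 0x8A
clock 4: out=0, reg = 0x45
clock 5: out=1, reg = 0x22
clock 6: out=0, reg = 0x11
clock 7: out=1, reg = 0x88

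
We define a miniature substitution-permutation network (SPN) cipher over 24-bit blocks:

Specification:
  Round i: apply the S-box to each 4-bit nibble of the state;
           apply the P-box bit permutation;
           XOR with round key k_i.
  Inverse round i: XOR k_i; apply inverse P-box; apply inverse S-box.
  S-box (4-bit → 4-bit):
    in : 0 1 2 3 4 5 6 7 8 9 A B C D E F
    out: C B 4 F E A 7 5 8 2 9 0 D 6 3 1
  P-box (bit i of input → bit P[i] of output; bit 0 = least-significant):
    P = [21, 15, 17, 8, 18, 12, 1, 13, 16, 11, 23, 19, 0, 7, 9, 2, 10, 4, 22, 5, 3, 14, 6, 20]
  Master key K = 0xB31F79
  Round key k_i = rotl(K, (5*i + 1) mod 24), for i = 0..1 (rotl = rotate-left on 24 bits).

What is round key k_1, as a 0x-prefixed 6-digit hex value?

K = 0xB31F79
k_0 = rotl(K, (5*0+1) mod 24) = rotl(K, 1) = 0x663EF3
k_1 = rotl(K, (5*1+1) mod 24) = rotl(K, 6) = 0xC7DE6C

0xC7DE6C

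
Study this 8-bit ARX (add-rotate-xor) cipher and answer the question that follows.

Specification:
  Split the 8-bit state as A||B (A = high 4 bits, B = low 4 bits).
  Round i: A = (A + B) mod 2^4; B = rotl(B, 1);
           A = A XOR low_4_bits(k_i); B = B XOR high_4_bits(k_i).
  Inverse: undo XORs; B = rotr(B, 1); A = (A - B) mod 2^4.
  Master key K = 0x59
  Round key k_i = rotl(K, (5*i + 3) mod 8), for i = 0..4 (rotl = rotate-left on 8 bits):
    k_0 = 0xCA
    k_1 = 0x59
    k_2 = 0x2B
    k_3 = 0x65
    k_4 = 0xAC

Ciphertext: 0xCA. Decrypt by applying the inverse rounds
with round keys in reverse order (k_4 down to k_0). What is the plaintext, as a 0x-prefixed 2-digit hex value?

s_0 = ciphertext = 0xCA
s_1 = InvRound(s_0, k_4) = 0x00
s_2 = InvRound(s_1, k_3) = 0x23
s_3 = InvRound(s_2, k_2) = 0x18
s_4 = InvRound(s_3, k_1) = 0xAE
s_5 = InvRound(s_4, k_0) = 0xF1

0xF1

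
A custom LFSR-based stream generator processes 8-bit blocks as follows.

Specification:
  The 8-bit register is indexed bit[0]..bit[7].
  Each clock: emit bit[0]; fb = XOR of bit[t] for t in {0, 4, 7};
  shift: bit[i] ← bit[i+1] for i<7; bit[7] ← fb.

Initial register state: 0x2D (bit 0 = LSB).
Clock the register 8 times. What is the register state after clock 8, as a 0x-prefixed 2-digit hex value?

0xD5

reg_0 = 0x2D
clock 1: out=1, reg = 0x96
clock 2: out=0, reg = 0x4B
clock 3: out=1, reg = 0xA5
clock 4: out=1, reg = 0x52
clock 5: out=0, reg = 0xA9
clock 6: out=1, reg = 0x54
clock 7: out=0, reg = 0xAA
clock 8: out=0, reg = 0xD5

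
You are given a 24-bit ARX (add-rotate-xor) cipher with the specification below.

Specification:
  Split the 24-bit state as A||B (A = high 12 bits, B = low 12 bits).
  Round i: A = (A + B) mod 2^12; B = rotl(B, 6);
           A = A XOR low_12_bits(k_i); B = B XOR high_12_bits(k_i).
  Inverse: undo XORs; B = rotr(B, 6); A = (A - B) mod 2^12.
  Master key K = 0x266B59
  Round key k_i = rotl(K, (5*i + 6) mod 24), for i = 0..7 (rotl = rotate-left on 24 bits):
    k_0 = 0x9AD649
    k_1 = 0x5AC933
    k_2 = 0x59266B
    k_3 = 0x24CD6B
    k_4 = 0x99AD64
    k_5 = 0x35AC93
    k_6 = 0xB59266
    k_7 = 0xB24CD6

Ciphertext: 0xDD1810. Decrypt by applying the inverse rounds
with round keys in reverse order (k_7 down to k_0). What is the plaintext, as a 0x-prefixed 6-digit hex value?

0x13E8B5

s_0 = ciphertext = 0xDD1810
s_1 = InvRound(s_0, k_7) = 0x3FBD0C
s_2 = InvRound(s_1, k_6) = 0xC44559
s_3 = InvRound(s_2, k_5) = 0xFFF0D8
s_4 = InvRound(s_3, k_4) = 0x1F60A5
s_5 = InvRound(s_4, k_3) = 0x252A4B
s_6 = InvRound(s_5, k_2) = 0xDBA67F
s_7 = InvRound(s_6, k_1) = 0xFBA4CF
s_8 = InvRound(s_7, k_0) = 0x13E8B5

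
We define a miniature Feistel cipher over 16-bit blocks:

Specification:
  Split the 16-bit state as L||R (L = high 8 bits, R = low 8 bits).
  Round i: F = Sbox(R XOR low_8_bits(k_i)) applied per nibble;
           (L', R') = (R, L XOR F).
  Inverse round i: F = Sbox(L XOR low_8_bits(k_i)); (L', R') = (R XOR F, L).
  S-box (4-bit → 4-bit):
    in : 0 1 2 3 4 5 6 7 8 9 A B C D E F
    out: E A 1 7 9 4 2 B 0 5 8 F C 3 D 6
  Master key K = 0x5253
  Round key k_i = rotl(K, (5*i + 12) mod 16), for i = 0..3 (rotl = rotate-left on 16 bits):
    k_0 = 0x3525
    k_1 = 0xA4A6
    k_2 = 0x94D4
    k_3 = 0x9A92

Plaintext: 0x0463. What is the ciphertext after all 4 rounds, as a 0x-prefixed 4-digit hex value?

s_0 = plaintext = 0x0463
s_1 = Round(s_0, k_0) = 0x6396
s_2 = Round(s_1, k_1) = 0x961D
s_3 = Round(s_2, k_2) = 0x1D53
s_4 = Round(s_3, k_3) = 0x53D7

0x53D7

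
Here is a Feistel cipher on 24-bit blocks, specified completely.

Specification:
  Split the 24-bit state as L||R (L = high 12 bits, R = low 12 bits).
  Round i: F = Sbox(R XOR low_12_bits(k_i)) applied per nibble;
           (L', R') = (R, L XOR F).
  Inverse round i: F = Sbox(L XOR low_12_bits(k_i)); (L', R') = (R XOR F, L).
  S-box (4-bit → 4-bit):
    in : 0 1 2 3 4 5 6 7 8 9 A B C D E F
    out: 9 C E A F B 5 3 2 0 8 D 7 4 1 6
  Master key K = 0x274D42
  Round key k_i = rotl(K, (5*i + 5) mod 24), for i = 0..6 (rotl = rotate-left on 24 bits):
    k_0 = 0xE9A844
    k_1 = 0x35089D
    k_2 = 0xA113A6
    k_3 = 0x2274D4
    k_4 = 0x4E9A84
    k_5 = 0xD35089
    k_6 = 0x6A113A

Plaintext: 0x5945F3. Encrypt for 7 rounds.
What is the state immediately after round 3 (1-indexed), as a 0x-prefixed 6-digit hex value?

0x5BB483

s_0 = plaintext = 0x5945F3
s_1 = Round(s_0, k_0) = 0x5F3147
s_2 = Round(s_1, k_1) = 0x1475BB
s_3 = Round(s_2, k_2) = 0x5BB483
s_4 = Round(s_3, k_3) = 0x483C08
s_5 = Round(s_4, k_4) = 0xC081A4
s_6 = Round(s_5, k_5) = 0x1A40EC
s_7 = Round(s_6, k_6) = 0x0ECDE1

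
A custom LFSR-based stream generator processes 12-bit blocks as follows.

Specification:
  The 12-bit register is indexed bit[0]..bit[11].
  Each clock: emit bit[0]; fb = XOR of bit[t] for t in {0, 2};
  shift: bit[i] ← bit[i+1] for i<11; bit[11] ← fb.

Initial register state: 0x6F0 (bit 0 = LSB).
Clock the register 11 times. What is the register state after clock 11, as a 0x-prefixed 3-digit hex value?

reg_0 = 0x6F0
clock 1: out=0, reg = 0x378
clock 2: out=0, reg = 0x1BC
clock 3: out=0, reg = 0x8DE
clock 4: out=0, reg = 0xC6F
clock 5: out=1, reg = 0x637
clock 6: out=1, reg = 0x31B
clock 7: out=1, reg = 0x98D
clock 8: out=1, reg = 0x4C6
clock 9: out=0, reg = 0xA63
clock 10: out=1, reg = 0xD31
clock 11: out=1, reg = 0xE98

0xE98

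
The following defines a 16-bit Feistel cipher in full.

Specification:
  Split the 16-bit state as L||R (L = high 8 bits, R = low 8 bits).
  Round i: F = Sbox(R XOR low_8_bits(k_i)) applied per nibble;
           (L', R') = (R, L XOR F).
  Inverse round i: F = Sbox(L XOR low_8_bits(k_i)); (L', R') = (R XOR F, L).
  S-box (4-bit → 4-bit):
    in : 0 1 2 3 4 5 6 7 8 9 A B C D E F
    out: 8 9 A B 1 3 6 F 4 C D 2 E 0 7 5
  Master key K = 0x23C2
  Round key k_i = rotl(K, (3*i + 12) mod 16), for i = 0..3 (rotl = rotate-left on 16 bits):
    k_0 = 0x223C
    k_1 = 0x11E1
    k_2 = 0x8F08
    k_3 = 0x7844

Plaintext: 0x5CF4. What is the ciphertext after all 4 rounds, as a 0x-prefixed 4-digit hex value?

0x5059

s_0 = plaintext = 0x5CF4
s_1 = Round(s_0, k_0) = 0xF4B8
s_2 = Round(s_1, k_1) = 0xB8C8
s_3 = Round(s_2, k_2) = 0xC850
s_4 = Round(s_3, k_3) = 0x5059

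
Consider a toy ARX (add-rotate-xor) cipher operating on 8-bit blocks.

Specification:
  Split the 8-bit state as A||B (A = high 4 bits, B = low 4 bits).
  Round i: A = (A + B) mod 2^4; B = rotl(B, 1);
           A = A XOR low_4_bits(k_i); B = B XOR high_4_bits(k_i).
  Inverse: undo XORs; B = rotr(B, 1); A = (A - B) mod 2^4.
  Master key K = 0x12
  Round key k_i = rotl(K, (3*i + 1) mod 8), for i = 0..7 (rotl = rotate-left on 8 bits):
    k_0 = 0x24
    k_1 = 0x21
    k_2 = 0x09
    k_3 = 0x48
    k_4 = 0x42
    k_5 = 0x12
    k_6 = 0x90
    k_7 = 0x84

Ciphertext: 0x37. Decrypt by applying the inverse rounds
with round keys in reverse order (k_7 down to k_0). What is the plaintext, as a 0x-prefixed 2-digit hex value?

s_0 = ciphertext = 0x37
s_1 = InvRound(s_0, k_7) = 0x8F
s_2 = InvRound(s_1, k_6) = 0x53
s_3 = InvRound(s_2, k_5) = 0x61
s_4 = InvRound(s_3, k_4) = 0xAA
s_5 = InvRound(s_4, k_3) = 0xB7
s_6 = InvRound(s_5, k_2) = 0x7B
s_7 = InvRound(s_6, k_1) = 0xAC
s_8 = InvRound(s_7, k_0) = 0x77

0x77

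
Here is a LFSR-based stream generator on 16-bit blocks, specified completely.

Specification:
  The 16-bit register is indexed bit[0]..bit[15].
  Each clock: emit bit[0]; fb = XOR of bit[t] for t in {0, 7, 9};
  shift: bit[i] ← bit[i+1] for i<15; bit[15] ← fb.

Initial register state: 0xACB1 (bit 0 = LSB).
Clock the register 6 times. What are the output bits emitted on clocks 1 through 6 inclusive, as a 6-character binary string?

reg_0 = 0xACB1
clock 1: out=1, reg = 0x5658
clock 2: out=0, reg = 0xAB2C
clock 3: out=0, reg = 0xD596
clock 4: out=0, reg = 0xEACB
clock 5: out=1, reg = 0xF565
clock 6: out=1, reg = 0xFAB2

100011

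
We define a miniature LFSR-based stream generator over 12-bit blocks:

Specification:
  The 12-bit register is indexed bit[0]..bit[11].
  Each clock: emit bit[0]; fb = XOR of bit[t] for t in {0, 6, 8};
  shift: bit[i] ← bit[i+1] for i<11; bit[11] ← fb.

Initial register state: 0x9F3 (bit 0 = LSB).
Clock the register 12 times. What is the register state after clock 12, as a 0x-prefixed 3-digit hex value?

reg_0 = 0x9F3
clock 1: out=1, reg = 0xCF9
clock 2: out=1, reg = 0x67C
clock 3: out=0, reg = 0xB3E
clock 4: out=0, reg = 0xD9F
clock 5: out=1, reg = 0x6CF
clock 6: out=1, reg = 0x367
clock 7: out=1, reg = 0x9B3
clock 8: out=1, reg = 0x4D9
clock 9: out=1, reg = 0x26C
clock 10: out=0, reg = 0x936
clock 11: out=0, reg = 0xC9B
clock 12: out=1, reg = 0xE4D

0xE4D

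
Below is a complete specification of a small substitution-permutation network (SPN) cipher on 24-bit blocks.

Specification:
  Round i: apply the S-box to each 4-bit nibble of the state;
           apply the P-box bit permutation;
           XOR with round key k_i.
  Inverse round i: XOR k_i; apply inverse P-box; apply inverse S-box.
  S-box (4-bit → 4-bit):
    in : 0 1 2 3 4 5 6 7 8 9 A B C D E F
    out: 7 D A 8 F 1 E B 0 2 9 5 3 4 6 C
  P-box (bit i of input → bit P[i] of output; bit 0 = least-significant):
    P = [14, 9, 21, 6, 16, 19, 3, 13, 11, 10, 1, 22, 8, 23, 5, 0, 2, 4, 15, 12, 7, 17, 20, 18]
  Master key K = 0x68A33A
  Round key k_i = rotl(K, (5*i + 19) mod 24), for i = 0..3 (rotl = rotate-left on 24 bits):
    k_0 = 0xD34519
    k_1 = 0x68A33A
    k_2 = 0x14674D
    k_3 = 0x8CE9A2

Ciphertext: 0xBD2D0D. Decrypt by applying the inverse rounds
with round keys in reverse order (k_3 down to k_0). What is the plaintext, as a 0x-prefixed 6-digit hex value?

s_0 = ciphertext = 0xBD2D0D
s_1 = InvRound(s_0, k_3) = 0xBBFEBB
s_2 = InvRound(s_1, k_2) = 0x740BCF
s_3 = InvRound(s_2, k_1) = 0x10F523
s_4 = InvRound(s_3, k_0) = 0x96EF18

0x96EF18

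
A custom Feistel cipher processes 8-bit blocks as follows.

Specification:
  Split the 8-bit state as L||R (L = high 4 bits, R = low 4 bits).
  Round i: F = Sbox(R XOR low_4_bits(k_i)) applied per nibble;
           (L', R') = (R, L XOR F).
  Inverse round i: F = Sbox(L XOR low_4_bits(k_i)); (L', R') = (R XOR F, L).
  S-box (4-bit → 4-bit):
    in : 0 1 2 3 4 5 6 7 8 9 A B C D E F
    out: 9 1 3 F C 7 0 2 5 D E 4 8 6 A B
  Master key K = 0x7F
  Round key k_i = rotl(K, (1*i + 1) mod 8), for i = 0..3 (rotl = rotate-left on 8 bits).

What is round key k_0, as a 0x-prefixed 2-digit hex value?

K = 0x7F
k_0 = rotl(K, (1*0+1) mod 8) = rotl(K, 1) = 0xFE

0xFE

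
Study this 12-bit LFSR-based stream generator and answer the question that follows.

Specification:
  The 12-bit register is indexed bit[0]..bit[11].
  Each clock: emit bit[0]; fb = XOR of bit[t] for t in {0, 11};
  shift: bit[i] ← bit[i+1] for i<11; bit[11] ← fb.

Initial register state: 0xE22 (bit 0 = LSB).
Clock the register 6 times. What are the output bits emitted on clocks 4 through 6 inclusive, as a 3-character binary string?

001

reg_0 = 0xE22
clock 1: out=0, reg = 0xF11
clock 2: out=1, reg = 0x788
clock 3: out=0, reg = 0x3C4
clock 4: out=0, reg = 0x1E2
clock 5: out=0, reg = 0x0F1
clock 6: out=1, reg = 0x878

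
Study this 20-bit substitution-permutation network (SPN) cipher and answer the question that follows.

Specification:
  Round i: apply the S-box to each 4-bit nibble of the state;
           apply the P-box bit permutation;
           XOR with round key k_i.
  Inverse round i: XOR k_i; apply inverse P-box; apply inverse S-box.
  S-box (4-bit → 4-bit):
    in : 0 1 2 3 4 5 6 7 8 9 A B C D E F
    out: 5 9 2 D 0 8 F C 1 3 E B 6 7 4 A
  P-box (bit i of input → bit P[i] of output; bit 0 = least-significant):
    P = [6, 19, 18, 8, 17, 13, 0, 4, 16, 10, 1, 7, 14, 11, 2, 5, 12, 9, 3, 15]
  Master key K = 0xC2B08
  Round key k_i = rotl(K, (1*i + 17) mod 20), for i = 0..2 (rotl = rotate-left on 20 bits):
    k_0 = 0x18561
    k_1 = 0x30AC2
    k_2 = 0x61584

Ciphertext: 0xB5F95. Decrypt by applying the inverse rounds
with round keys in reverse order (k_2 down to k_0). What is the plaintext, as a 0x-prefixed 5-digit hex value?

0xB396E

s_0 = ciphertext = 0xB5F95
s_1 = InvRound(s_0, k_2) = 0x2987C
s_2 = InvRound(s_1, k_1) = 0x67354
s_3 = InvRound(s_2, k_0) = 0xB396E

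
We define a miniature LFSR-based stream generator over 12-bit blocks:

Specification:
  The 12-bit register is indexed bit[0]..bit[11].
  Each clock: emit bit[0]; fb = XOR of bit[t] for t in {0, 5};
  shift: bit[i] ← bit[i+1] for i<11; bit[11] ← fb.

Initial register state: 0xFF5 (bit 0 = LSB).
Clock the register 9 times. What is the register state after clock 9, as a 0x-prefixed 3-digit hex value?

reg_0 = 0xFF5
clock 1: out=1, reg = 0x7FA
clock 2: out=0, reg = 0xBFD
clock 3: out=1, reg = 0x5FE
clock 4: out=0, reg = 0xAFF
clock 5: out=1, reg = 0x57F
clock 6: out=1, reg = 0x2BF
clock 7: out=1, reg = 0x15F
clock 8: out=1, reg = 0x8AF
clock 9: out=1, reg = 0x457

0x457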